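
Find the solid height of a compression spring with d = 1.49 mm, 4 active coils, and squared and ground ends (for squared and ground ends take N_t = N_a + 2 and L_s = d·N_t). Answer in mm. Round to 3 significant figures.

squared and ground ends: N_t = N_a + 2 = 4 + 2 = 6
L_s = d·N_t = 1.49 × 6 = 8.94 mm

8.94 mm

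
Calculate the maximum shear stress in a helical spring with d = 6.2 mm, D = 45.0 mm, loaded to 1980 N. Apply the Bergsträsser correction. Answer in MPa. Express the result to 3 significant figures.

Spring index C = D/d = 45.0/6.2 = 7.2581
K_B = (4C+2)/(4C−3) = 31.032/26.032 = 1.1921
τ₀ = 8FD/(πd³) = 8·1980·45.0/(π·6.2³) = 712800/748.73 = 952.01 MPa
τ_max = K·τ₀ = 1.1921 × 952.01 = 1134.9 MPa

1130 MPa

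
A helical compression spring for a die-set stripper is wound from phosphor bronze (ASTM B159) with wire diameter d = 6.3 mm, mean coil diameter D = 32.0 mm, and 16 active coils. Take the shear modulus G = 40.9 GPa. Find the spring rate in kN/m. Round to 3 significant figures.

k = Gd⁴/(8D³N_a) = (40.9×10³ × 6.3⁴) / (8 × 32.0³ × 16)
  = 6.44296e+07 / 4.1943e+06 = 15.361 N/mm

15.4 kN/m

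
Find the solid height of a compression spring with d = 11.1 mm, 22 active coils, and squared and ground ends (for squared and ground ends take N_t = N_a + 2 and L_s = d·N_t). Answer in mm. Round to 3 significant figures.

squared and ground ends: N_t = N_a + 2 = 22 + 2 = 24
L_s = d·N_t = 11.1 × 24 = 266.4 mm

266 mm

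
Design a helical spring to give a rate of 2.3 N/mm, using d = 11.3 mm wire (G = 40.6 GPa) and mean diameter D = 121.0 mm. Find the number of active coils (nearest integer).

20

N_a = Gd⁴/(8D³k) = (40.6×10³ × 11.3⁴)/(8 × 121.0³ × 2.3)
    = 6.61972e+08 / 3.25967e+07 = 20.31 → 20 coils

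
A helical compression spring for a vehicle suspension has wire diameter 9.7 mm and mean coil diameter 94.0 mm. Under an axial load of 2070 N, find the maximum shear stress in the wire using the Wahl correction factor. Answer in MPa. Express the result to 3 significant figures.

Spring index C = D/d = 94.0/9.7 = 9.6907
K_W = (4C−1)/(4C−4) + 0.615/C = 37.763/34.763 + 0.0635 = 1.1498
τ₀ = 8FD/(πd³) = 8·2070·94.0/(π·9.7³) = 1.55664e+06/2867.2 = 542.9 MPa
τ_max = K·τ₀ = 1.1498 × 542.9 = 624.21 MPa

624 MPa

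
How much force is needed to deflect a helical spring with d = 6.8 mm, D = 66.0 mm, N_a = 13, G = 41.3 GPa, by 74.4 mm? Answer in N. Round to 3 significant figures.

220 N

k = Gd⁴/(8D³N_a) = (41.3×10³)(6.8⁴)/(8·66.0³·13) = 2.9534 N/mm
F = k·δ = 2.9534 × 74.4 = 219.73 N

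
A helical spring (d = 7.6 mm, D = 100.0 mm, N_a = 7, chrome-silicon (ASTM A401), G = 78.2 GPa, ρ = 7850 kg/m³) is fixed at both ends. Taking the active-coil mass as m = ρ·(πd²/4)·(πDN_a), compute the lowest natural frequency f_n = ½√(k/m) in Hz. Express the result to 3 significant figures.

38.6 Hz

k = Gd⁴/(8D³N_a) = (78.2×10³)(7.6⁴)/(8·100.0³·7) = 4.6588 N/mm = 4658.8 N/m
Wire length L = πDN_a = π·100.0·7 = 2199.1 mm
m = ρ·(πd²/4)·L = 7850 × 45.365×10⁻⁶ m² × 2.1991 m = 0.78313 kg
f_n = ½√(k/m) = 0.5·√(4658.8/0.78313) = 0.5·√(5948.9) = 38.565 Hz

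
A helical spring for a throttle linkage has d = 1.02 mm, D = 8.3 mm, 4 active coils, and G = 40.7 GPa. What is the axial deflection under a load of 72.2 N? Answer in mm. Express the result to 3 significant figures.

30.0 mm

k = Gd⁴/(8D³N_a) = (40.7×10³)(1.02⁴)/(8·8.3³·4) = 2.4077 N/mm
δ = F/k = 72.2 / 2.4077 = 29.987 mm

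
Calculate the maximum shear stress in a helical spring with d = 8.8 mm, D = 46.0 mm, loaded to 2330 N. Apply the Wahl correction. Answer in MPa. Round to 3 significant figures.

519 MPa

Spring index C = D/d = 46.0/8.8 = 5.2273
K_W = (4C−1)/(4C−4) + 0.615/C = 19.909/16.909 + 0.1177 = 1.2951
τ₀ = 8FD/(πd³) = 8·2330·46.0/(π·8.8³) = 857440/2140.9 = 400.5 MPa
τ_max = K·τ₀ = 1.2951 × 400.5 = 518.68 MPa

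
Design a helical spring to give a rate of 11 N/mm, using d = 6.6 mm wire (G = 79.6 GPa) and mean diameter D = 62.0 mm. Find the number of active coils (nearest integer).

7

N_a = Gd⁴/(8D³k) = (79.6×10³ × 6.6⁴)/(8 × 62.0³ × 11)
    = 1.51039e+08 / 2.09729e+07 = 7.202 → 7 coils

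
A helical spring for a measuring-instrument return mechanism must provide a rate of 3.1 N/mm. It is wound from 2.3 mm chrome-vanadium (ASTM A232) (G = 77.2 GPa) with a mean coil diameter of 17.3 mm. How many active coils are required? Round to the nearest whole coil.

N_a = Gd⁴/(8D³k) = (77.2×10³ × 2.3⁴)/(8 × 17.3³ × 3.1)
    = 2.16037e+06 / 128407 = 16.82 → 17 coils

17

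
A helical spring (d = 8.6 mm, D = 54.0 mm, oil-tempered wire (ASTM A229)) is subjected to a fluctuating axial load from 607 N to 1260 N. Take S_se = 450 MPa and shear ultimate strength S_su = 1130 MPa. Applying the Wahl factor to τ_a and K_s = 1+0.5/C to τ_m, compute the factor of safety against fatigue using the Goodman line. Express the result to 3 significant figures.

C = D/d = 54.0/8.6 = 6.2791; K_W = (4C−1)/(4C−4)+0.615/C = 1.2400; K_s = 1+0.5/C = 1.0796
F_a = (F_max−F_min)/2 = 326.5 N; F_m = (F_max+F_min)/2 = 933.5 N
τ_a = K_W·8F_aD/(πd³) = 1.2400 × 70.587 = 87.528 MPa
τ_m = K_s·8F_mD/(πd³) = 1.0796 × 201.81 = 217.89 MPa
Goodman: 1/n_f = τ_a/S_se + τ_m/S_su = 87.528/450 + 217.89/1130 = 0.19451 + 0.19282 = 0.38733
n_f = 1/0.38733 = 2.582

2.58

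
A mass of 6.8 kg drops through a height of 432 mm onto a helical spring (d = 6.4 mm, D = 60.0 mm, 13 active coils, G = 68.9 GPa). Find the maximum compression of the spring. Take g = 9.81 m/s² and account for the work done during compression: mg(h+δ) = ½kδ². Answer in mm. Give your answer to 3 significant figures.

k = Gd⁴/(8D³N_a) = (68.9×10³)(6.4⁴)/(8·60.0³·13) = 5.1458 N/mm
W = mg = 6.8 × 9.81 = 66.708 N
½kδ² − Wδ − Wh = 0 → δ = (W + √(W² + 2kWh))/k
δ = (66.708 + √(4450 + 296581))/5.1458 = (66.708 + 548.66)/5.1458 = 119.59 mm

120 mm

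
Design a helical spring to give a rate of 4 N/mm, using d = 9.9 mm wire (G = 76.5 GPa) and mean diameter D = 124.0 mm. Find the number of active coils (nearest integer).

N_a = Gd⁴/(8D³k) = (76.5×10³ × 9.9⁴)/(8 × 124.0³ × 4)
    = 7.34856e+08 / 6.1012e+07 = 12.04 → 12 coils

12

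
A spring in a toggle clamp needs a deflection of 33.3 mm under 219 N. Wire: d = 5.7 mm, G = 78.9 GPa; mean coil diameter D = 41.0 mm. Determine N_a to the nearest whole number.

Required rate k = F/δ = 219/33.3 = 6.5766 N/mm
N_a = Gd⁴/(8D³k) = (78.9×10³ × 5.7⁴)/(8 × 41.0³ × 6.5766)
    = 8.32868e+07 / 3.62611e+06 = 22.97 → 23 coils

23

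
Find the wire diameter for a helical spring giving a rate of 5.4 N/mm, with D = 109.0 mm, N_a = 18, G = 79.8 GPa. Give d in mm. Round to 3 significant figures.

10.6 mm

d = (8D³N_a·k / G)^(1/4) = (8·109.0³·18·5.4 / (79.8×10³))^0.25
  = (12619)^0.25 = 10.5988 mm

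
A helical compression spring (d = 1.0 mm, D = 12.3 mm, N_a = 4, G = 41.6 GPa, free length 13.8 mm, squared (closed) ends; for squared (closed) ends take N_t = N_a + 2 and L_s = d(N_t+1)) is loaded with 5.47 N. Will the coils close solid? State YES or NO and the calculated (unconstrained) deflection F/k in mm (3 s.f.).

k = Gd⁴/(8D³N_a) = (41.6×10³)(1.0⁴)/(8·12.3³·4) = 0.6986 N/mm
N_t = 6; L_s = 1.0·7 = 7 mm; δ_solid = L₀ − L_s = 13.8 − 7 = 6.8 mm
δ = F/k = 5.47/0.6986 = 7.83 mm
δ ≥ δ_solid → spring goes solid

YES, δ = 7.83 mm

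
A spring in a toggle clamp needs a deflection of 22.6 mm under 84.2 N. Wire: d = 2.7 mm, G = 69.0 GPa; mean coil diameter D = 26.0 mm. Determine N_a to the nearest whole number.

7

Required rate k = F/δ = 84.2/22.6 = 3.7257 N/mm
N_a = Gd⁴/(8D³k) = (69.0×10³ × 2.7⁴)/(8 × 26.0³ × 3.7257)
    = 3.66694e+06 / 523858 = 7 → 7 coils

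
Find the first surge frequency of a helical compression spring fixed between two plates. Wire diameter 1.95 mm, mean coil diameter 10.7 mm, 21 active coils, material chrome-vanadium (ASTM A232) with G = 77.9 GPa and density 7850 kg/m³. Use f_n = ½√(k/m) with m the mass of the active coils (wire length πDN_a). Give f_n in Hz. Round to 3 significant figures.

k = Gd⁴/(8D³N_a) = (77.9×10³)(1.95⁴)/(8·10.7³·21) = 5.4729 N/mm = 5472.9 N/m
Wire length L = πDN_a = π·10.7·21 = 705.92 mm
m = ρ·(πd²/4)·L = 7850 × 2.9865×10⁻⁶ m² × 0.70592 m = 0.016549 kg
f_n = ½√(k/m) = 0.5·√(5472.9/0.016549) = 0.5·√(3.307e+05) = 287.53 Hz

288 Hz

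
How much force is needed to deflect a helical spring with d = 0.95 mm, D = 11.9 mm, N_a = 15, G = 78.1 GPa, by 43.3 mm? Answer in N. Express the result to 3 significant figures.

k = Gd⁴/(8D³N_a) = (78.1×10³)(0.95⁴)/(8·11.9³·15) = 0.31457 N/mm
F = k·δ = 0.31457 × 43.3 = 13.621 N

13.6 N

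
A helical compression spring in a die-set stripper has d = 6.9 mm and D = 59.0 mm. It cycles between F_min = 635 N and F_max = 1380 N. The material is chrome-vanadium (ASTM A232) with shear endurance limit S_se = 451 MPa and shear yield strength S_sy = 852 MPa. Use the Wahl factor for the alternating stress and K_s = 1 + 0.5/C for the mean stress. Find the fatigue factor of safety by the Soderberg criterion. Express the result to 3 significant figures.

0.985

C = D/d = 59.0/6.9 = 8.5507; K_W = (4C−1)/(4C−4)+0.615/C = 1.1713; K_s = 1+0.5/C = 1.0585
F_a = (F_max−F_min)/2 = 372.5 N; F_m = (F_max+F_min)/2 = 1007.5 N
τ_a = K_W·8F_aD/(πd³) = 1.1713 × 170.36 = 199.54 MPa
τ_m = K_s·8F_mD/(πd³) = 1.0585 × 460.78 = 487.72 MPa
Soderberg: 1/n_f = τ_a/S_se + τ_m/S_sy = 199.54/451 + 487.72/852 = 0.44243 + 0.57244 = 1.0149
n_f = 1/1.0149 = 0.9853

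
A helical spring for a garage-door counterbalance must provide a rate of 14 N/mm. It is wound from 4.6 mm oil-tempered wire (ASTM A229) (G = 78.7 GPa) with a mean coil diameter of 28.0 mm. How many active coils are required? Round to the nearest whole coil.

14

N_a = Gd⁴/(8D³k) = (78.7×10³ × 4.6⁴)/(8 × 28.0³ × 14)
    = 3.52376e+07 / 2.45862e+06 = 14.33 → 14 coils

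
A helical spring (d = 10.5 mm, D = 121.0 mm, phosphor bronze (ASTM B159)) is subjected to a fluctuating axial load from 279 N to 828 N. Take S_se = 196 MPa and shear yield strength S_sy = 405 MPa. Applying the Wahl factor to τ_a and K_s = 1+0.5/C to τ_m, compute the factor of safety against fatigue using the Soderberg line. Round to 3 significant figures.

1.25

C = D/d = 121.0/10.5 = 11.5238; K_W = (4C−1)/(4C−4)+0.615/C = 1.1246; K_s = 1+0.5/C = 1.0434
F_a = (F_max−F_min)/2 = 274.5 N; F_m = (F_max+F_min)/2 = 553.5 N
τ_a = K_W·8F_aD/(πd³) = 1.1246 × 73.063 = 82.17 MPa
τ_m = K_s·8F_mD/(πd³) = 1.0434 × 147.32 = 153.72 MPa
Soderberg: 1/n_f = τ_a/S_se + τ_m/S_sy = 82.17/196 + 153.72/405 = 0.41923 + 0.37955 = 0.79878
n_f = 1/0.79878 = 1.252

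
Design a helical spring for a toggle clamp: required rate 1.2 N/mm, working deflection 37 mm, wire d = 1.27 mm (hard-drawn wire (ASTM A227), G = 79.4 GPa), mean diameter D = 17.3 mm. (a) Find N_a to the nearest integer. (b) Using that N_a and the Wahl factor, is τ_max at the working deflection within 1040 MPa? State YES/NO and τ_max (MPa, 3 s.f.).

N_a = Gd⁴/(8D³k) = (79.4×10³)(1.27⁴)/(8·17.3³·1.2) = 4.156 → N_a = 4
Actual rate k = Gd⁴/(8D³·4) = 1.2467 N/mm
Working load F = kδ = 1.2467·37 = 46.126 N
C = 17.3/1.27 = 13.6220; K_W = (4C−1)/(4C−4)+0.615/C = 1.1046
τ_max = K_W·8FD/(πd³) = 1.1046·992.03 = 1095.8 MPa
τ_max > 1040 MPa → exceeds allowable

(a) 4 coils; (b) NO, τ_max = 1100 MPa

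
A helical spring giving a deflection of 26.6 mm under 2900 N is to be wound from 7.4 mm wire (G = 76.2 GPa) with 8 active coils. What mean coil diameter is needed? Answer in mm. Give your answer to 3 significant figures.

Required rate k = F/δ = 2900/26.6 = 109.02 N/mm
D = (Gd⁴/(8N_a·k))^(1/3) = (76.2×10³·7.4⁴/(8·8·109.02))^(1/3)
  = (32748.1)^(1/3) = 31.9935 mm

32.0 mm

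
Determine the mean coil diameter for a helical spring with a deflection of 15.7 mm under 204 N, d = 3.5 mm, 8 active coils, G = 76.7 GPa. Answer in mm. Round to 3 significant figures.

24.0 mm

Required rate k = F/δ = 204/15.7 = 12.994 N/mm
D = (Gd⁴/(8N_a·k))^(1/3) = (76.7×10³·3.5⁴/(8·8·12.994))^(1/3)
  = (13840.7)^(1/3) = 24.0096 mm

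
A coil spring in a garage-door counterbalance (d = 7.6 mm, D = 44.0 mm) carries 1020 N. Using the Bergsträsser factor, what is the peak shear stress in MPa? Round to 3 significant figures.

Spring index C = D/d = 44.0/7.6 = 5.7895
K_B = (4C+2)/(4C−3) = 25.158/20.158 = 1.2480
τ₀ = 8FD/(πd³) = 8·1020·44.0/(π·7.6³) = 359040/1379.1 = 260.35 MPa
τ_max = K·τ₀ = 1.2480 × 260.35 = 324.92 MPa

325 MPa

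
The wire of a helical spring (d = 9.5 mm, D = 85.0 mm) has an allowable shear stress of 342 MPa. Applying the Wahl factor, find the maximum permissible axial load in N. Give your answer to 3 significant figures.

C = D/d = 85.0/9.5 = 8.9474
K_W = (4C−1)/(4C−4) + 0.615/C = 34.789/31.789 + 0.0687 = 1.1631
τ_max = K·8FD/(πd³) → F_max = τ_allow·πd³/(8DK)
F_max = 342·π·9.5³/(8·85.0·1.1631) = 9.2118e+05/790.91 = 1164.7 N

1160 N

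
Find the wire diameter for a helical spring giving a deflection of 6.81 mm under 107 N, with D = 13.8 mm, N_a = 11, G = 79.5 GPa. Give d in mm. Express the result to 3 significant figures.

2.60 mm

Required rate k = F/δ = 107/6.81 = 15.712 N/mm
d = (8D³N_a·k / G)^(1/4) = (8·13.8³·11·15.712 / (79.5×10³))^0.25
  = (45.708)^0.25 = 2.6001 mm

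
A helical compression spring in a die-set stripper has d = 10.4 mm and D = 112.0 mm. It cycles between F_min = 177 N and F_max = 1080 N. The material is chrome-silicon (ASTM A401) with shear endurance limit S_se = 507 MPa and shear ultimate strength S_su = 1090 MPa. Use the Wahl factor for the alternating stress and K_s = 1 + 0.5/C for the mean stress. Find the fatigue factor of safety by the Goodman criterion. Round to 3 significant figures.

2.44

C = D/d = 112.0/10.4 = 10.7692; K_W = (4C−1)/(4C−4)+0.615/C = 1.1339; K_s = 1+0.5/C = 1.0464
F_a = (F_max−F_min)/2 = 451.5 N; F_m = (F_max+F_min)/2 = 628.5 N
τ_a = K_W·8F_aD/(πd³) = 1.1339 × 114.48 = 129.8 MPa
τ_m = K_s·8F_mD/(πd³) = 1.0464 × 159.35 = 166.75 MPa
Goodman: 1/n_f = τ_a/S_se + τ_m/S_su = 129.8/507 + 166.75/1090 = 0.25602 + 0.15298 = 0.409
n_f = 1/0.409 = 2.445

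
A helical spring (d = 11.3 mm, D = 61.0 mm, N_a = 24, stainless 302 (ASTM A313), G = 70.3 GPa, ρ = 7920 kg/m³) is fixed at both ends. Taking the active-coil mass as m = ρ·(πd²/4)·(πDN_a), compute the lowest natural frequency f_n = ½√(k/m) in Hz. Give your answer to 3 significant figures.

42.4 Hz

k = Gd⁴/(8D³N_a) = (70.3×10³)(11.3⁴)/(8·61.0³·24) = 26.301 N/mm = 26301 N/m
Wire length L = πDN_a = π·61.0·24 = 4599.3 mm
m = ρ·(πd²/4)·L = 7920 × 100.29×10⁻⁶ m² × 4.5993 m = 3.6531 kg
f_n = ½√(k/m) = 0.5·√(26301/3.6531) = 0.5·√(7199.7) = 42.426 Hz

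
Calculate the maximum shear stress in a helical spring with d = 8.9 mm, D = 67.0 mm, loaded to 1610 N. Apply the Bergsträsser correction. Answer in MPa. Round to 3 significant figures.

462 MPa

Spring index C = D/d = 67.0/8.9 = 7.5281
K_B = (4C+2)/(4C−3) = 32.112/27.112 = 1.1844
τ₀ = 8FD/(πd³) = 8·1610·67.0/(π·8.9³) = 862960/2214.7 = 389.65 MPa
τ_max = K·τ₀ = 1.1844 × 389.65 = 461.5 MPa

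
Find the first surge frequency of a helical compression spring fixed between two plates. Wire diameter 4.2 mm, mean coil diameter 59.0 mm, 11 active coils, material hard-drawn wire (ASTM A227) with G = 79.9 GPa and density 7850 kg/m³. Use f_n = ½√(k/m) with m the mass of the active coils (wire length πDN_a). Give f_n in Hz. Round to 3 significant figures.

k = Gd⁴/(8D³N_a) = (79.9×10³)(4.2⁴)/(8·59.0³·11) = 1.3756 N/mm = 1375.6 N/m
Wire length L = πDN_a = π·59.0·11 = 2038.9 mm
m = ρ·(πd²/4)·L = 7850 × 13.854×10⁻⁶ m² × 2.0389 m = 0.22174 kg
f_n = ½√(k/m) = 0.5·√(1375.6/0.22174) = 0.5·√(6203.7) = 39.382 Hz

39.4 Hz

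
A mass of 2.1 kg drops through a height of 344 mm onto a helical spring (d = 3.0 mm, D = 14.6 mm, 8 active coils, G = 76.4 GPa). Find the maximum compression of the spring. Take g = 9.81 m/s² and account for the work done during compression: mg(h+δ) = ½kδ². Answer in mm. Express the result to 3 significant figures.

k = Gd⁴/(8D³N_a) = (76.4×10³)(3.0⁴)/(8·14.6³·8) = 31.07 N/mm
W = mg = 2.1 × 9.81 = 20.601 N
½kδ² − Wδ − Wh = 0 → δ = (W + √(W² + 2kWh))/k
δ = (20.601 + √(424.4 + 440369))/31.07 = (20.601 + 663.92)/31.07 = 22.032 mm

22.0 mm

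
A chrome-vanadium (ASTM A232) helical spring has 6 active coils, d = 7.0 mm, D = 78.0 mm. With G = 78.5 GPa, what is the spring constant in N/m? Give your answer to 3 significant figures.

k = Gd⁴/(8D³N_a) = (78.5×10³ × 7.0⁴) / (8 × 78.0³ × 6)
  = 1.88478e+08 / 2.27785e+07 = 8.2744 N/mm = 8274.4 N/m

8270 N/m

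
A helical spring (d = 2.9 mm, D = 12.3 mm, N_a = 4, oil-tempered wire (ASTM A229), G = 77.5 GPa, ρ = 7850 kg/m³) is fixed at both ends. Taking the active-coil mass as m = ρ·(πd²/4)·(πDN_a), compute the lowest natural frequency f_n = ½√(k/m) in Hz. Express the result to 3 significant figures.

1690 Hz

k = Gd⁴/(8D³N_a) = (77.5×10³)(2.9⁴)/(8·12.3³·4) = 92.051 N/mm = 92051 N/m
Wire length L = πDN_a = π·12.3·4 = 154.57 mm
m = ρ·(πd²/4)·L = 7850 × 6.6052×10⁻⁶ m² × 0.15457 m = 0.0080144 kg
f_n = ½√(k/m) = 0.5·√(92051/0.0080144) = 0.5·√(1.1486e+07) = 1694.5 Hz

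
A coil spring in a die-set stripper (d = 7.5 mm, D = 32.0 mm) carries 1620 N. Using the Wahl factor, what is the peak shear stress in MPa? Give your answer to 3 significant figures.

430 MPa

Spring index C = D/d = 32.0/7.5 = 4.2667
K_W = (4C−1)/(4C−4) + 0.615/C = 16.067/13.067 + 0.1441 = 1.3737
τ₀ = 8FD/(πd³) = 8·1620·32.0/(π·7.5³) = 414720/1325.4 = 312.91 MPa
τ_max = K·τ₀ = 1.3737 × 312.91 = 429.86 MPa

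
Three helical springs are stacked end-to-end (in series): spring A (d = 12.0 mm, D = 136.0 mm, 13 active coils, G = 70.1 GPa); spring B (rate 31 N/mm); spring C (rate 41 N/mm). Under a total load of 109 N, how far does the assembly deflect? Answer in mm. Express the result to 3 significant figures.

25.8 mm

k_A = Gd⁴/(8D³N_a) = (70.1×10³)(12.0⁴)/(8·136.0³·13) = 5.5564 N/mm
Series: 1/k_eq = 1/5.5564 + 1/31 + 1/41 = 0.23662; k_eq = 4.2262 N/mm
δ = F/k_eq = 109/4.2262 = 25.792 mm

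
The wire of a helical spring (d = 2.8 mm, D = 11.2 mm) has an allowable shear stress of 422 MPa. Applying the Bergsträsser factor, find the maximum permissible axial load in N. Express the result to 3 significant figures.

C = D/d = 11.2/2.8 = 4.0000
K_B = (4C+2)/(4C−3) = 18.000/13.000 = 1.3846
τ_max = K·8FD/(πd³) → F_max = τ_allow·πd³/(8DK)
F_max = 422·π·2.8³/(8·11.2·1.3846) = 29103/124.06 = 234.58 N

235 N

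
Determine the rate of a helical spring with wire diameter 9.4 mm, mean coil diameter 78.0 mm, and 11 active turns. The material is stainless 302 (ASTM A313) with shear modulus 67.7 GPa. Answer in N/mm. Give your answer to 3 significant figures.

k = Gd⁴/(8D³N_a) = (67.7×10³ × 9.4⁴) / (8 × 78.0³ × 11)
  = 5.28567e+08 / 4.17606e+07 = 12.657 N/mm

12.7 N/mm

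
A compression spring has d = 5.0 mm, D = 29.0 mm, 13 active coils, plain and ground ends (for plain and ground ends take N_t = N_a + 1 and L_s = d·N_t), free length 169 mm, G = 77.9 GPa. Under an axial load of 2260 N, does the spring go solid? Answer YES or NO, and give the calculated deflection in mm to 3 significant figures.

YES, δ = 118 mm

k = Gd⁴/(8D³N_a) = (77.9×10³)(5.0⁴)/(8·29.0³·13) = 19.195 N/mm
N_t = 14; L_s = 5.0·14 = 70 mm; δ_solid = L₀ − L_s = 169 − 70 = 99 mm
δ = F/k = 2260/19.195 = 117.74 mm
δ ≥ δ_solid → spring goes solid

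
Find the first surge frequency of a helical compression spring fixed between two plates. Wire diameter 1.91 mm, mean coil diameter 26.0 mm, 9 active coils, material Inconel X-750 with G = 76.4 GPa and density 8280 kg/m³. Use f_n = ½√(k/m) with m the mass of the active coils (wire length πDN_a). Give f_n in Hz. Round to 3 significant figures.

107 Hz

k = Gd⁴/(8D³N_a) = (76.4×10³)(1.91⁴)/(8·26.0³·9) = 0.80348 N/mm = 803.48 N/m
Wire length L = πDN_a = π·26.0·9 = 735.13 mm
m = ρ·(πd²/4)·L = 8280 × 2.8652×10⁻⁶ m² × 0.73513 m = 0.01744 kg
f_n = ½√(k/m) = 0.5·√(803.48/0.01744) = 0.5·√(46070) = 107.32 Hz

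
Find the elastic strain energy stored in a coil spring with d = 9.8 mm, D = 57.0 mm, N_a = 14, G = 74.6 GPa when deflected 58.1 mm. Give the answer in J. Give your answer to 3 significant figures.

56.0 J

k = Gd⁴/(8D³N_a) = (74.6×10³)(9.8⁴)/(8·57.0³·14) = 33.174 N/mm
U = ½kδ² = 0.5 × 33.174 × 58.1² = 55992 N·mm = 55.992 J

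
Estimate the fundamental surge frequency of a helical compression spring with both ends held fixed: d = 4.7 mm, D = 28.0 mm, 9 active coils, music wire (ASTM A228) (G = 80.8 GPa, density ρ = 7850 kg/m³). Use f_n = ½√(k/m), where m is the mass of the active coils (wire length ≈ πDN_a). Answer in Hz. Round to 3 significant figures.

k = Gd⁴/(8D³N_a) = (80.8×10³)(4.7⁴)/(8·28.0³·9) = 24.946 N/mm = 24946 N/m
Wire length L = πDN_a = π·28.0·9 = 791.68 mm
m = ρ·(πd²/4)·L = 7850 × 17.349×10⁻⁶ m² × 0.79168 m = 0.10782 kg
f_n = ½√(k/m) = 0.5·√(24946/0.10782) = 0.5·√(2.3136e+05) = 240.5 Hz

241 Hz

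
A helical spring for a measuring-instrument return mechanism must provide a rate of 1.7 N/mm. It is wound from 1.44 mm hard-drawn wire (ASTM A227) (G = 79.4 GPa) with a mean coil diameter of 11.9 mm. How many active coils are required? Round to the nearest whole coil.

N_a = Gd⁴/(8D³k) = (79.4×10³ × 1.44⁴)/(8 × 11.9³ × 1.7)
    = 341405 / 22918.2 = 14.9 → 15 coils

15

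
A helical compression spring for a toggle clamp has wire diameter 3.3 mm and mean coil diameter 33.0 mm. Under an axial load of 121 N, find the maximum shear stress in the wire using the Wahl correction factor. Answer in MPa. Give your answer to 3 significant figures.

324 MPa

Spring index C = D/d = 33.0/3.3 = 10.0000
K_W = (4C−1)/(4C−4) + 0.615/C = 39.000/36.000 + 0.0615 = 1.1448
τ₀ = 8FD/(πd³) = 8·121·33.0/(π·3.3³) = 31944/112.9 = 282.94 MPa
τ_max = K·τ₀ = 1.1448 × 282.94 = 323.92 MPa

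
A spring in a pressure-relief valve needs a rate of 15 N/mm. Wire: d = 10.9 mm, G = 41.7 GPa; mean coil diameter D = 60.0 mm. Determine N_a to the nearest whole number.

N_a = Gd⁴/(8D³k) = (41.7×10³ × 10.9⁴)/(8 × 60.0³ × 15)
    = 5.8863e+08 / 2.592e+07 = 22.71 → 23 coils

23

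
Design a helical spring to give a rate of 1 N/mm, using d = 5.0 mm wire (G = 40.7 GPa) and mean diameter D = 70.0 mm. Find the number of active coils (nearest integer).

N_a = Gd⁴/(8D³k) = (40.7×10³ × 5.0⁴)/(8 × 70.0³ × 1)
    = 2.54375e+07 / 2.744e+06 = 9.27 → 9 coils

9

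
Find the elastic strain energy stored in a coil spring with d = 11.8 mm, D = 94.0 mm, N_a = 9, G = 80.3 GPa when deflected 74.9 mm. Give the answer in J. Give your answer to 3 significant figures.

73.0 J

k = Gd⁴/(8D³N_a) = (80.3×10³)(11.8⁴)/(8·94.0³·9) = 26.033 N/mm
U = ½kδ² = 0.5 × 26.033 × 74.9² = 73023 N·mm = 73.023 J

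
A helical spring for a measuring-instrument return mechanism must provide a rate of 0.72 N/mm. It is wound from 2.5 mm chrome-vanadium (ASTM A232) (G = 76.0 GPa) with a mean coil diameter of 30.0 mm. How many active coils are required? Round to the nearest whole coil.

N_a = Gd⁴/(8D³k) = (76.0×10³ × 2.5⁴)/(8 × 30.0³ × 0.72)
    = 2.96875e+06 / 155520 = 19.09 → 19 coils

19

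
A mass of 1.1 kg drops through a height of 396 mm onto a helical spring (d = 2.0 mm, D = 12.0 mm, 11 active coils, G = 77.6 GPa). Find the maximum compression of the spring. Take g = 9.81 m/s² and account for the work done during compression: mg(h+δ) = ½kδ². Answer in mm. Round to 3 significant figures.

33.7 mm

k = Gd⁴/(8D³N_a) = (77.6×10³)(2.0⁴)/(8·12.0³·11) = 8.165 N/mm
W = mg = 1.1 × 9.81 = 10.791 N
½kδ² − Wδ − Wh = 0 → δ = (W + √(W² + 2kWh))/k
δ = (10.791 + √(116.45 + 69781.8))/8.165 = (10.791 + 264.38)/8.165 = 33.702 mm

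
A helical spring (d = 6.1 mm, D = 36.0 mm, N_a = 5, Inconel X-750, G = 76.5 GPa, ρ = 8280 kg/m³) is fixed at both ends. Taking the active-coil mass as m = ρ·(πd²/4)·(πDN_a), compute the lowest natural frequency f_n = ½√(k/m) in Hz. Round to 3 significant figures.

322 Hz

k = Gd⁴/(8D³N_a) = (76.5×10³)(6.1⁴)/(8·36.0³·5) = 56.756 N/mm = 56756 N/m
Wire length L = πDN_a = π·36.0·5 = 565.49 mm
m = ρ·(πd²/4)·L = 8280 × 29.225×10⁻⁶ m² × 0.56549 m = 0.13684 kg
f_n = ½√(k/m) = 0.5·√(56756/0.13684) = 0.5·√(4.1477e+05) = 322.01 Hz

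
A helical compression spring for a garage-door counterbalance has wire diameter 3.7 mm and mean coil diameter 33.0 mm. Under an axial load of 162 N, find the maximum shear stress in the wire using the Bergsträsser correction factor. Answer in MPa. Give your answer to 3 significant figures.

Spring index C = D/d = 33.0/3.7 = 8.9189
K_B = (4C+2)/(4C−3) = 37.676/32.676 = 1.1530
τ₀ = 8FD/(πd³) = 8·162·33.0/(π·3.7³) = 42768/159.13 = 268.76 MPa
τ_max = K·τ₀ = 1.1530 × 268.76 = 309.88 MPa

310 MPa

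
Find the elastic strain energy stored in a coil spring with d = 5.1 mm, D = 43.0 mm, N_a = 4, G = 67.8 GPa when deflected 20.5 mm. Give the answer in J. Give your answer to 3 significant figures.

3.79 J

k = Gd⁴/(8D³N_a) = (67.8×10³)(5.1⁴)/(8·43.0³·4) = 18.028 N/mm
U = ½kδ² = 0.5 × 18.028 × 20.5² = 3788.2 N·mm = 3.7882 J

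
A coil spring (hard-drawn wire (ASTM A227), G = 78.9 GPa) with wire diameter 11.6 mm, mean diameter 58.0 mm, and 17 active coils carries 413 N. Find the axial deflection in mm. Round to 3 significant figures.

7.67 mm

k = Gd⁴/(8D³N_a) = (78.9×10³)(11.6⁴)/(8·58.0³·17) = 53.838 N/mm
δ = F/k = 413 / 53.838 = 7.6712 mm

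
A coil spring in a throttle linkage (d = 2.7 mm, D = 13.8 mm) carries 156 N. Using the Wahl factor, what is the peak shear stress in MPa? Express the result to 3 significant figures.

Spring index C = D/d = 13.8/2.7 = 5.1111
K_W = (4C−1)/(4C−4) + 0.615/C = 19.444/16.444 + 0.1203 = 1.3028
τ₀ = 8FD/(πd³) = 8·156·13.8/(π·2.7³) = 17222.4/61.836 = 278.52 MPa
τ_max = K·τ₀ = 1.3028 × 278.52 = 362.84 MPa

363 MPa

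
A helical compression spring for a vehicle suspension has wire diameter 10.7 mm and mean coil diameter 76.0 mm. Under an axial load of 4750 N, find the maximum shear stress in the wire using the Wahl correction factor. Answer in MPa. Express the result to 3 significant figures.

Spring index C = D/d = 76.0/10.7 = 7.1028
K_W = (4C−1)/(4C−4) + 0.615/C = 27.411/24.411 + 0.0866 = 1.2095
τ₀ = 8FD/(πd³) = 8·4750·76.0/(π·10.7³) = 2.888e+06/3848.6 = 750.41 MPa
τ_max = K·τ₀ = 1.2095 × 750.41 = 907.6 MPa

908 MPa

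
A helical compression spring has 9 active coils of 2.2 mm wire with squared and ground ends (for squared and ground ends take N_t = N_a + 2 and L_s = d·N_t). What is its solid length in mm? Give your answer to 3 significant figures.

24.2 mm

squared and ground ends: N_t = N_a + 2 = 9 + 2 = 11
L_s = d·N_t = 2.2 × 11 = 24.2 mm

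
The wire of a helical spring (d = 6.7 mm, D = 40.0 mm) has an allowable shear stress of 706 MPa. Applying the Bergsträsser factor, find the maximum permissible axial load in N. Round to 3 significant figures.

1680 N

C = D/d = 40.0/6.7 = 5.9701
K_B = (4C+2)/(4C−3) = 25.881/20.881 = 1.2395
τ_max = K·8FD/(πd³) → F_max = τ_allow·πd³/(8DK)
F_max = 706·π·6.7³/(8·40.0·1.2395) = 6.6708e+05/396.63 = 1681.9 N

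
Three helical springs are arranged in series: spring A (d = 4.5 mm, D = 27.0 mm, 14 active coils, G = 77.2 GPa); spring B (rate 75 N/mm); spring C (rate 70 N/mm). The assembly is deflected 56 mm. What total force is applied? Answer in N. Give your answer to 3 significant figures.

576 N

k_A = Gd⁴/(8D³N_a) = (77.2×10³)(4.5⁴)/(8·27.0³·14) = 14.36 N/mm
Series: 1/k_eq = 1/14.36 + 1/75 + 1/70 = 0.097256; k_eq = 10.282 N/mm
F = k_eq·δ = 10.282·56 = 575.8 N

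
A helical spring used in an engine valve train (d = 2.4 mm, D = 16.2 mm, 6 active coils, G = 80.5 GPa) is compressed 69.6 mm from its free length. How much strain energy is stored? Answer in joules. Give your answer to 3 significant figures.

k = Gd⁴/(8D³N_a) = (80.5×10³)(2.4⁴)/(8·16.2³·6) = 13.087 N/mm
U = ½kδ² = 0.5 × 13.087 × 69.6² = 31699 N·mm = 31.699 J

31.7 J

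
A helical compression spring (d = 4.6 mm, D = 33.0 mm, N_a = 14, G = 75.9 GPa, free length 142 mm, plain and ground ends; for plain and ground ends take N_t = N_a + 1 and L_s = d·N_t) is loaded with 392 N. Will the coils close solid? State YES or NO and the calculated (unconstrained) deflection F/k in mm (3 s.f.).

NO, δ = 46.4 mm

k = Gd⁴/(8D³N_a) = (75.9×10³)(4.6⁴)/(8·33.0³·14) = 8.4433 N/mm
N_t = 15; L_s = 4.6·15 = 69 mm; δ_solid = L₀ − L_s = 142 − 69 = 73 mm
δ = F/k = 392/8.4433 = 46.427 mm
δ < δ_solid → spring does not go solid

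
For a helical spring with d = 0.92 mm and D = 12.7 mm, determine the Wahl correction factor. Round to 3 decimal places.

C = D/d = 12.7/0.92 = 13.8043
K_W = (4C−1)/(4C−4) + 0.615/C = 54.217/51.217 + 0.0446 = 1.1031

1.103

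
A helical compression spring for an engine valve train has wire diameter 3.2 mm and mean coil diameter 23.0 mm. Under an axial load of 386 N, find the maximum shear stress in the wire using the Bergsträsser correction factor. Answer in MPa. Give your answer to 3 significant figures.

824 MPa

Spring index C = D/d = 23.0/3.2 = 7.1875
K_B = (4C+2)/(4C−3) = 30.750/25.750 = 1.1942
τ₀ = 8FD/(πd³) = 8·386·23.0/(π·3.2³) = 71024/102.94 = 689.93 MPa
τ_max = K·τ₀ = 1.1942 × 689.93 = 823.9 MPa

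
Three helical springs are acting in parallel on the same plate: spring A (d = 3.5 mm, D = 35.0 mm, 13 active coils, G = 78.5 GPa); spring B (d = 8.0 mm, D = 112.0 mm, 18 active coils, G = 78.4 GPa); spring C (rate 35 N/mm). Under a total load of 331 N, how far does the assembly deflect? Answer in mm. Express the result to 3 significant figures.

8.44 mm

k_A = Gd⁴/(8D³N_a) = (78.5×10³)(3.5⁴)/(8·35.0³·13) = 2.6418 N/mm
k_B = Gd⁴/(8D³N_a) = (78.4×10³)(8.0⁴)/(8·112.0³·18) = 1.5873 N/mm
Parallel: k_eq = 2.6418 + 1.5873 + 35 = 39.229 N/mm
δ = F/k_eq = 331/39.229 = 8.4376 mm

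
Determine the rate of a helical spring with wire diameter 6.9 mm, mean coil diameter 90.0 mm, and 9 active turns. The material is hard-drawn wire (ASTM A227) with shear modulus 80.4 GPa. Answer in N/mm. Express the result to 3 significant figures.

k = Gd⁴/(8D³N_a) = (80.4×10³ × 6.9⁴) / (8 × 90.0³ × 9)
  = 1.82244e+08 / 5.2488e+07 = 3.4721 N/mm

3.47 N/mm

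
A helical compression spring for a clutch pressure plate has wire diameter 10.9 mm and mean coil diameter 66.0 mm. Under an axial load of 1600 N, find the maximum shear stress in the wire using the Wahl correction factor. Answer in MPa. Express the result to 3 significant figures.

260 MPa

Spring index C = D/d = 66.0/10.9 = 6.0550
K_W = (4C−1)/(4C−4) + 0.615/C = 23.220/20.220 + 0.1016 = 1.2499
τ₀ = 8FD/(πd³) = 8·1600·66.0/(π·10.9³) = 844800/4068.5 = 207.65 MPa
τ_max = K·τ₀ = 1.2499 × 207.65 = 259.54 MPa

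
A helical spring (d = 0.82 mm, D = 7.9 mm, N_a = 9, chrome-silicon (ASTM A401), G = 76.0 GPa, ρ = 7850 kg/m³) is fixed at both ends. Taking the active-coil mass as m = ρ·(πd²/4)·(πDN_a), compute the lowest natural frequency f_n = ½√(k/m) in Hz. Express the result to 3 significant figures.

511 Hz

k = Gd⁴/(8D³N_a) = (76.0×10³)(0.82⁴)/(8·7.9³·9) = 0.96796 N/mm = 967.96 N/m
Wire length L = πDN_a = π·7.9·9 = 223.37 mm
m = ρ·(πd²/4)·L = 7850 × 0.5281×10⁻⁶ m² × 0.22337 m = 0.00092599 kg
f_n = ½√(k/m) = 0.5·√(967.96/0.00092599) = 0.5·√(1.0453e+06) = 511.2 Hz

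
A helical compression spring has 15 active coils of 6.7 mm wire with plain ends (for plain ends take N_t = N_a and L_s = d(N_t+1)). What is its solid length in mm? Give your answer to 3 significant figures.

107 mm

plain ends: N_t = N_a = 15
L_s = d·(N_t+1) = 6.7 × 16 = 107.2 mm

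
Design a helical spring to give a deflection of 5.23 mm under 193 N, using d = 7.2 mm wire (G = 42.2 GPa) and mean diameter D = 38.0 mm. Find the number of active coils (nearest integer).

7

Required rate k = F/δ = 193/5.23 = 36.902 N/mm
N_a = Gd⁴/(8D³k) = (42.2×10³ × 7.2⁴)/(8 × 38.0³ × 36.902)
    = 1.13408e+08 / 1.61993e+07 = 7.001 → 7 coils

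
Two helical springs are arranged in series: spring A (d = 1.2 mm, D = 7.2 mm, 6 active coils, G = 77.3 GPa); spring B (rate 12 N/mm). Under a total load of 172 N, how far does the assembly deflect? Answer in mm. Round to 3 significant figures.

33.6 mm

k_A = Gd⁴/(8D³N_a) = (77.3×10³)(1.2⁴)/(8·7.2³·6) = 8.9468 N/mm
Series: 1/k_eq = 1/8.9468 + 1/12 = 0.19511; k_eq = 5.1254 N/mm
δ = F/k_eq = 172/5.1254 = 33.558 mm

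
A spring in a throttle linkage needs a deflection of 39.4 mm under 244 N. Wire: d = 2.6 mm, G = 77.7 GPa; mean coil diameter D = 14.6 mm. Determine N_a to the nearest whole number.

23

Required rate k = F/δ = 244/39.4 = 6.1929 N/mm
N_a = Gd⁴/(8D³k) = (77.7×10³ × 2.6⁴)/(8 × 14.6³ × 6.1929)
    = 3.5507e+06 / 154185 = 23.03 → 23 coils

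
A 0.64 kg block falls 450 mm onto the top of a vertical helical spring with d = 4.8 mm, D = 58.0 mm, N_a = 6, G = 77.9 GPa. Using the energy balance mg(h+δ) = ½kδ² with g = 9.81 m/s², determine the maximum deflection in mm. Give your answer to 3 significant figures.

k = Gd⁴/(8D³N_a) = (77.9×10³)(4.8⁴)/(8·58.0³·6) = 4.4155 N/mm
W = mg = 0.64 × 9.81 = 6.2784 N
½kδ² − Wδ − Wh = 0 → δ = (W + √(W² + 2kWh))/k
δ = (6.2784 + √(39.418 + 24949.9))/4.4155 = (6.2784 + 158.08)/4.4155 = 37.223 mm

37.2 mm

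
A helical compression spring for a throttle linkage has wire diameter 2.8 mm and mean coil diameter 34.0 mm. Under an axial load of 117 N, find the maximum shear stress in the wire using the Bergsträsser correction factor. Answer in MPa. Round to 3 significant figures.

512 MPa

Spring index C = D/d = 34.0/2.8 = 12.1429
K_B = (4C+2)/(4C−3) = 50.571/45.571 = 1.1097
τ₀ = 8FD/(πd³) = 8·117·34.0/(π·2.8³) = 31824/68.964 = 461.46 MPa
τ_max = K·τ₀ = 1.1097 × 461.46 = 512.09 MPa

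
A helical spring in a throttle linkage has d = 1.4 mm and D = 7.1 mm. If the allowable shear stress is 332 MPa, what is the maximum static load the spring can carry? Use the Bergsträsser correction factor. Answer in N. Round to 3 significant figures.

39.1 N

C = D/d = 7.1/1.4 = 5.0714
K_B = (4C+2)/(4C−3) = 22.286/17.286 = 1.2893
τ_max = K·8FD/(πd³) → F_max = τ_allow·πd³/(8DK)
F_max = 332·π·1.4³/(8·7.1·1.2893) = 2862/73.23 = 39.083 N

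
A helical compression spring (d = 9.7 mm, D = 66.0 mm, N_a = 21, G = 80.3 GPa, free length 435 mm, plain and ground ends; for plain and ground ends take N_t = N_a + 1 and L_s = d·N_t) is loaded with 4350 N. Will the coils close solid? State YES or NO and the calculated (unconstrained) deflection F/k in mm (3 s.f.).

k = Gd⁴/(8D³N_a) = (80.3×10³)(9.7⁴)/(8·66.0³·21) = 14.718 N/mm
N_t = 22; L_s = 9.7·22 = 213.4 mm; δ_solid = L₀ − L_s = 435 − 213.4 = 221.6 mm
δ = F/k = 4350/14.718 = 295.55 mm
δ ≥ δ_solid → spring goes solid

YES, δ = 296 mm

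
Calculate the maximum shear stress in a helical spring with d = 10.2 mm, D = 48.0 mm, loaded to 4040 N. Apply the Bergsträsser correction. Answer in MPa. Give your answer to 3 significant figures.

Spring index C = D/d = 48.0/10.2 = 4.7059
K_B = (4C+2)/(4C−3) = 20.824/15.824 = 1.3160
τ₀ = 8FD/(πd³) = 8·4040·48.0/(π·10.2³) = 1.55136e+06/3333.9 = 465.33 MPa
τ_max = K·τ₀ = 1.3160 × 465.33 = 612.37 MPa

612 MPa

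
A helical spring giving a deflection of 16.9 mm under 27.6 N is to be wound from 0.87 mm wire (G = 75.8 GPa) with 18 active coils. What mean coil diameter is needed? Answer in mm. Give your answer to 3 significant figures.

5.69 mm

Required rate k = F/δ = 27.6/16.9 = 1.6331 N/mm
D = (Gd⁴/(8N_a·k))^(1/3) = (75.8×10³·0.87⁴/(8·18·1.6331))^(1/3)
  = (184.655)^(1/3) = 5.6945 mm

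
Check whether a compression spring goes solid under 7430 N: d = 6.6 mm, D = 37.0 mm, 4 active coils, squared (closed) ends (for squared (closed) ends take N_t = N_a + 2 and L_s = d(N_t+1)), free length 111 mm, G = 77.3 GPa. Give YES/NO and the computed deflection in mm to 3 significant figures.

YES, δ = 82.1 mm

k = Gd⁴/(8D³N_a) = (77.3×10³)(6.6⁴)/(8·37.0³·4) = 90.49 N/mm
N_t = 6; L_s = 6.6·7 = 46.2 mm; δ_solid = L₀ − L_s = 111 − 46.2 = 64.8 mm
δ = F/k = 7430/90.49 = 82.109 mm
δ ≥ δ_solid → spring goes solid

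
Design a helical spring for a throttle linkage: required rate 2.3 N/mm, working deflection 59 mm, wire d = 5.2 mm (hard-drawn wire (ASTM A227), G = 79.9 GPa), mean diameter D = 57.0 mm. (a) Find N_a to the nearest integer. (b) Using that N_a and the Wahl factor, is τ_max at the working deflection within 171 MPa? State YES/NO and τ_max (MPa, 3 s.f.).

N_a = Gd⁴/(8D³k) = (79.9×10³)(5.2⁴)/(8·57.0³·2.3) = 17.14 → N_a = 17
Actual rate k = Gd⁴/(8D³·17) = 2.3195 N/mm
Working load F = kδ = 2.3195·59 = 136.85 N
C = 57.0/5.2 = 10.9615; K_W = (4C−1)/(4C−4)+0.615/C = 1.1314
τ_max = K_W·8FD/(πd³) = 1.1314·141.27 = 159.83 MPa
τ_max ≤ 171 MPa → acceptable

(a) 17 coils; (b) YES, τ_max = 160 MPa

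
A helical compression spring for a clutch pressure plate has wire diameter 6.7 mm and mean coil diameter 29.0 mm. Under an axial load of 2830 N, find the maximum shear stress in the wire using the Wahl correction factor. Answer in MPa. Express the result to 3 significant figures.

950 MPa

Spring index C = D/d = 29.0/6.7 = 4.3284
K_W = (4C−1)/(4C−4) + 0.615/C = 16.313/13.313 + 0.1421 = 1.3674
τ₀ = 8FD/(πd³) = 8·2830·29.0/(π·6.7³) = 656560/944.87 = 694.86 MPa
τ_max = K·τ₀ = 1.3674 × 694.86 = 950.17 MPa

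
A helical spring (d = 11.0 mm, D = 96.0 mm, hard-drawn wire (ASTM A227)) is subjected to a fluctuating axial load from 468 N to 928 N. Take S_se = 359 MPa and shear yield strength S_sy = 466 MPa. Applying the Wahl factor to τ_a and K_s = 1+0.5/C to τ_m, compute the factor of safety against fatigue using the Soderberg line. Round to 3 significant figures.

2.34

C = D/d = 96.0/11.0 = 8.7273; K_W = (4C−1)/(4C−4)+0.615/C = 1.1675; K_s = 1+0.5/C = 1.0573
F_a = (F_max−F_min)/2 = 230 N; F_m = (F_max+F_min)/2 = 698 N
τ_a = K_W·8F_aD/(πd³) = 1.1675 × 42.244 = 49.321 MPa
τ_m = K_s·8F_mD/(πd³) = 1.0573 × 128.2 = 135.55 MPa
Soderberg: 1/n_f = τ_a/S_se + τ_m/S_sy = 49.321/359 + 135.55/466 = 0.13738 + 0.29087 = 0.42825
n_f = 1/0.42825 = 2.335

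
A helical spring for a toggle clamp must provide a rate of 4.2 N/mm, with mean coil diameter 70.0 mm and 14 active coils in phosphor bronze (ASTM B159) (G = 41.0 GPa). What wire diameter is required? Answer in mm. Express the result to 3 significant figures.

d = (8D³N_a·k / G)^(1/4) = (8·70.0³·14·4.2 / (41.0×10³))^0.25
  = (3935.3)^0.25 = 7.9204 mm

7.92 mm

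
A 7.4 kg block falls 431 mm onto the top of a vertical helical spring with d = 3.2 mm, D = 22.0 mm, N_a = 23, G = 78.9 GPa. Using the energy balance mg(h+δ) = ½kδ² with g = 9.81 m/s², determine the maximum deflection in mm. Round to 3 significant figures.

k = Gd⁴/(8D³N_a) = (78.9×10³)(3.2⁴)/(8·22.0³·23) = 4.2227 N/mm
W = mg = 7.4 × 9.81 = 72.594 N
½kδ² − Wδ − Wh = 0 → δ = (W + √(W² + 2kWh))/k
δ = (72.594 + √(5269.9 + 264240))/4.2227 = (72.594 + 519.14)/4.2227 = 140.13 mm

140 mm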